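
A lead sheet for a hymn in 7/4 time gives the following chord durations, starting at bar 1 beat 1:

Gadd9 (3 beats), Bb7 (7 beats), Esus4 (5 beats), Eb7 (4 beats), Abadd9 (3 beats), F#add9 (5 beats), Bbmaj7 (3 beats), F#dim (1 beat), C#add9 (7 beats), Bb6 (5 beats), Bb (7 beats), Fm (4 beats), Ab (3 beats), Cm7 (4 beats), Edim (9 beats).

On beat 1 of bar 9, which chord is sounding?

Ab

Beat 1 of bar 9 is beat (9−1)×7 + 1 = 57 overall.
Running totals: Gadd9 ends at 3, Bb7 ends at 10, Esus4 ends at 15, Eb7 ends at 19, Abadd9 ends at 22, F#add9 ends at 27, Bbmaj7 ends at 30, F#dim ends at 31, C#add9 ends at 38, Bb6 ends at 43, Bb ends at 50, Fm ends at 54, Ab ends at 57.
Beat 57 falls within Ab.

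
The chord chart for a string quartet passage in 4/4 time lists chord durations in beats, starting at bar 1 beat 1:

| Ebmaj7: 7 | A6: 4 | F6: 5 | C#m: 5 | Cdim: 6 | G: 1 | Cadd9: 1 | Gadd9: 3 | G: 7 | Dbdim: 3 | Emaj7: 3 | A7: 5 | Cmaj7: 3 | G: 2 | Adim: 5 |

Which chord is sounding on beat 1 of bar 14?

Cmaj7

Beat 1 of bar 14 is beat (14−1)×4 + 1 = 53 overall.
Running totals: Ebmaj7 ends at 7, A6 ends at 11, F6 ends at 16, C#m ends at 21, Cdim ends at 27, G ends at 28, Cadd9 ends at 29, Gadd9 ends at 32, G ends at 39, Dbdim ends at 42, Emaj7 ends at 45, A7 ends at 50, Cmaj7 ends at 53.
Beat 53 falls within Cmaj7.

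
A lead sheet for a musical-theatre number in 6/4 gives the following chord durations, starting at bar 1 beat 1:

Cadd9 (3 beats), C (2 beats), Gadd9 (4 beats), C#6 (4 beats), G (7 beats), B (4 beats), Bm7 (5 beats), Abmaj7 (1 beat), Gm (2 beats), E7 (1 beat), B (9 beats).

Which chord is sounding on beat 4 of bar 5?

Beat 4 of bar 5 is beat (5−1)×6 + 4 = 28 overall.
Running totals: Cadd9 ends at 3, C ends at 5, Gadd9 ends at 9, C#6 ends at 13, G ends at 20, B ends at 24, Bm7 ends at 29.
Beat 28 falls within Bm7.

Bm7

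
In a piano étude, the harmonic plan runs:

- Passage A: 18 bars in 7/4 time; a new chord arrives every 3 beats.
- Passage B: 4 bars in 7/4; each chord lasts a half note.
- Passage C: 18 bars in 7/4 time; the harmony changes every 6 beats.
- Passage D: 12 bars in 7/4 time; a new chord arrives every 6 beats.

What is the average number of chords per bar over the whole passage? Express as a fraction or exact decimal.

1.75 chords per bar

A: 18 bars of 7 beats is 126 beats; at 3 beats each that's 42 chords.
B: 4 bars of 7 beats is 28 beats; at 2 beats each that's 14 chords.
C: 18 bars of 7 beats is 126 beats; at 6 beats each that's 21 chords.
D: 12 bars of 7 beats is 84 beats; at 6 beats each that's 14 chords.
Overall: 91 chords over 52 bars → 91/52 = 1.75 chords per bar.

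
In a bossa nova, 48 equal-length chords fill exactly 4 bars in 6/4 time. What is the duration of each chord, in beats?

0.5 beats

4 bars × 6 beats/bar = 24 beats total.
24 beats ÷ 48 chords = 0.5 beats per chord.
(That is an eighth note.)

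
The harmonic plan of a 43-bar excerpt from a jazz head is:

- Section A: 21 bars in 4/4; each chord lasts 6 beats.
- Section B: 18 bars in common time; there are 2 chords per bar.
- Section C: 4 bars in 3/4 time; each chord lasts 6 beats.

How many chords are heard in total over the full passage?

A has 84 beats and chords last 6 each, so 14 chords.
B has 72 beats and chords last 2 each, so 36 chords.
C has 12 beats and chords last 6 each, so 2 chords.
Total: 14 + 36 + 2 = 52.

52 chords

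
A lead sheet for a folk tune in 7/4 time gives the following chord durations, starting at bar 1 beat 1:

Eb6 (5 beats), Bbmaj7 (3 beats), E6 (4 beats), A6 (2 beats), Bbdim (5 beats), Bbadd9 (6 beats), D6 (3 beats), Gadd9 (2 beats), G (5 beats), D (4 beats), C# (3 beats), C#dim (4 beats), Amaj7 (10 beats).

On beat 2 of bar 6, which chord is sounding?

D

Beat 2 of bar 6 is beat (6−1)×7 + 2 = 37 overall.
Running totals: Eb6 ends at 5, Bbmaj7 ends at 8, E6 ends at 12, A6 ends at 14, Bbdim ends at 19, Bbadd9 ends at 25, D6 ends at 28, Gadd9 ends at 30, G ends at 35, D ends at 39.
Beat 37 falls within D.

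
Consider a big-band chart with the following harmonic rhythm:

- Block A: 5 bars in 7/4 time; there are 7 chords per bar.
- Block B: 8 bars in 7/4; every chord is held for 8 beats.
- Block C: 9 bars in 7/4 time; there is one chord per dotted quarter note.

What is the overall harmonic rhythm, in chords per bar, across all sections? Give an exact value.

42/11 chords per bar

A: 5 bars of 7 beats is 35 beats; at 1 beat each that's 35 chords.
B: 8 bars of 7 beats is 56 beats; at 8 beats each that's 7 chords.
C: 9 bars of 7 beats is 63 beats; at 1.5 beats each that's 42 chords.
Overall: 84 chords over 22 bars → 84/22 = 42/11 chords per bar.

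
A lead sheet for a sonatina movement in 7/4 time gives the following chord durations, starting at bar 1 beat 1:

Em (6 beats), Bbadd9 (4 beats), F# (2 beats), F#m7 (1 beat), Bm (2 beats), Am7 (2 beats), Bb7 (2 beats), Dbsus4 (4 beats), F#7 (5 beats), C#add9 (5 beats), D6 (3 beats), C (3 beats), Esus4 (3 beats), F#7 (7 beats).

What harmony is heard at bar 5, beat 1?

Beat 1 of bar 5 is beat (5−1)×7 + 1 = 29 overall.
Running totals: Em ends at 6, Bbadd9 ends at 10, F# ends at 12, F#m7 ends at 13, Bm ends at 15, Am7 ends at 17, Bb7 ends at 19, Dbsus4 ends at 23, F#7 ends at 28, C#add9 ends at 33.
Beat 29 falls within C#add9.

C#add9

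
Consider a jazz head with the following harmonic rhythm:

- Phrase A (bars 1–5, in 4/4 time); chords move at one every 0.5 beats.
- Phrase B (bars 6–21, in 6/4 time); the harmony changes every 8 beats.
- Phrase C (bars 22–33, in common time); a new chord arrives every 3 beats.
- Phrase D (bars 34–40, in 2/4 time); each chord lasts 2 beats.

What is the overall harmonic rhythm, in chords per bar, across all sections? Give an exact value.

1.875 chords per bar

A: 5 × 4 = 20 beats ÷ 0.5 = 40 chords.
B: 16 × 6 = 96 beats ÷ 8 = 12 chords.
C: 12 × 4 = 48 beats ÷ 3 = 16 chords.
D: 7 × 2 = 14 beats ÷ 2 = 7 chords.
Overall: 75 chords over 40 bars → 75/40 = 1.875 chords per bar.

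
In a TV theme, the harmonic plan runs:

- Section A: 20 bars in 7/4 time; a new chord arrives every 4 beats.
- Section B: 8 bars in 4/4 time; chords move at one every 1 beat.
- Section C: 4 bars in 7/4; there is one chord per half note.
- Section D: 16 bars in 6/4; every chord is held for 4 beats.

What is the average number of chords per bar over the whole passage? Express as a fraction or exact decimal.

A: 20 bars of 7 beats is 140 beats; at 4 beats each that's 35 chords.
B: 8 bars of 4 beats is 32 beats; at 1 beat each that's 32 chords.
C: 4 bars of 7 beats is 28 beats; at 2 beats each that's 14 chords.
D: 16 bars of 6 beats is 96 beats; at 4 beats each that's 24 chords.
Overall: 105 chords over 48 bars → 105/48 = 35/16 chords per bar.

35/16 chords per bar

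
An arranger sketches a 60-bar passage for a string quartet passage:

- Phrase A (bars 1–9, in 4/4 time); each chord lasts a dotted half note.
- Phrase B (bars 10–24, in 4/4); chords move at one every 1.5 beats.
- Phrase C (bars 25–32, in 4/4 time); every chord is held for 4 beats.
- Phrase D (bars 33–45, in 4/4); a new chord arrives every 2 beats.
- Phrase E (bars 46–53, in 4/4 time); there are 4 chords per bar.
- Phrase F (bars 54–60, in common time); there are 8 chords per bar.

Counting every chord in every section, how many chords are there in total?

A: 9·4 = 36 beats, 36/3 = 12 chords.
B: 15·4 = 60 beats, 60/1.5 = 40 chords.
C: 8·4 = 32 beats, 32/4 = 8 chords.
D: 13·4 = 52 beats, 52/2 = 26 chords.
E: 8·4 = 32 beats, 32/1 = 32 chords.
F: 7·4 = 28 beats, 28/0.5 = 56 chords.
Total: 12 + 40 + 8 + 26 + 32 + 56 = 174.

174 chords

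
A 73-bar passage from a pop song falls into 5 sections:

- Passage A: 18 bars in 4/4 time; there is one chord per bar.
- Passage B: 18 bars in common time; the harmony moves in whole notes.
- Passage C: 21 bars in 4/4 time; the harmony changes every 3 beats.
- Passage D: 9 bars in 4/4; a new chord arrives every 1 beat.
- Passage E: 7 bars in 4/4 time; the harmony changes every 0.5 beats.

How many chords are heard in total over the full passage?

A: 18·4 = 72 beats, 72/4 = 18 chords.
B: 18·4 = 72 beats, 72/4 = 18 chords.
C: 21·4 = 84 beats, 84/3 = 28 chords.
D: 9·4 = 36 beats, 36/1 = 36 chords.
E: 7·4 = 28 beats, 28/0.5 = 56 chords.
Total: 18 + 18 + 28 + 36 + 56 = 156.

156 chords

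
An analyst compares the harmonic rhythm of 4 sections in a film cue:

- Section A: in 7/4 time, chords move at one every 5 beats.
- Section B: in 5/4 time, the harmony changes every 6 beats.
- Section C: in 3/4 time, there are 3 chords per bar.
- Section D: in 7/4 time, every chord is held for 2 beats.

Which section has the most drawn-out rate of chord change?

A: each chord is 5 beats in 7/4, so 1.4 per bar.
B: each chord is 6 beats in 5/4, so 5/6 per bar.
C: each chord is 1 beat in 3/4, so 3 per bar.
D: each chord is 2 beats in 7/4, so 3.5 per bar.
Slowest is B at 5/6 chords/bar.

Section B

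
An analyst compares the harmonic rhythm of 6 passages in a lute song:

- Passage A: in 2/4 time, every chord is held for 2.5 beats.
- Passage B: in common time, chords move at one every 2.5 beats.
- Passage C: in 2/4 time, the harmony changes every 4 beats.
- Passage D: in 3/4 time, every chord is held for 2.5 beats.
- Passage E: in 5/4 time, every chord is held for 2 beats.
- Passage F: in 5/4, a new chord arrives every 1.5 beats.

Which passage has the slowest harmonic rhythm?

Passage C

A: 2/2.5 = 0.8 chords/bar.
B: 4/2.5 = 1.6 chords/bar.
C: 2/4 = 0.5 chords/bar.
D: 3/2.5 = 1.2 chords/bar.
E: 5/2 = 2.5 chords/bar.
F: 5/1.5 = 10/3 chords/bar.
Slowest is C at 0.5 chords/bar.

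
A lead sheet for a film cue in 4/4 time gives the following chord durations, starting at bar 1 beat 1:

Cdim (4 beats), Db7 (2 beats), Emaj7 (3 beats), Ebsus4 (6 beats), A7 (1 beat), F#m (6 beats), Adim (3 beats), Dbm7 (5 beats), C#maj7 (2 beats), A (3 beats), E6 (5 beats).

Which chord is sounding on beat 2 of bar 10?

Beat 2 of bar 10 is beat (10−1)×4 + 2 = 38 overall.
Running totals: Cdim ends at 4, Db7 ends at 6, Emaj7 ends at 9, Ebsus4 ends at 15, A7 ends at 16, F#m ends at 22, Adim ends at 25, Dbm7 ends at 30, C#maj7 ends at 32, A ends at 35, E6 ends at 40.
Beat 38 falls within E6.

E6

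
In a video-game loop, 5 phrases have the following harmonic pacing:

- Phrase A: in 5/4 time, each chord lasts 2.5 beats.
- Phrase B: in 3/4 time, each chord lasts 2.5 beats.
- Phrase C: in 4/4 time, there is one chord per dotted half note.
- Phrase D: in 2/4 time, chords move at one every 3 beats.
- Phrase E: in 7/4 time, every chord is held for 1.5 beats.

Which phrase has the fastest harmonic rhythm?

Phrase E

A: 5/2.5 = 2 chords/bar.
B: 3/2.5 = 1.2 chords/bar.
C: 4/3 = 4/3 chords/bar.
D: 2/3 = 2/3 chords/bar.
E: 7/1.5 = 14/3 chords/bar.
Fastest is E at 14/3 chords/bar.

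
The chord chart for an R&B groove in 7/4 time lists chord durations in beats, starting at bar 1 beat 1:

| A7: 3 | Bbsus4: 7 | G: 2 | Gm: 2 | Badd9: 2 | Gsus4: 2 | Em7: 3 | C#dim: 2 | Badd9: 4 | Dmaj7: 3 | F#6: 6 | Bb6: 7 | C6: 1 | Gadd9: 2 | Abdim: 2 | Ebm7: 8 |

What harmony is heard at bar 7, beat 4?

Beat 4 of bar 7 is beat (7−1)×7 + 4 = 46 overall.
Running totals: A7 ends at 3, Bbsus4 ends at 10, G ends at 12, Gm ends at 14, Badd9 ends at 16, Gsus4 ends at 18, Em7 ends at 21, C#dim ends at 23, Badd9 ends at 27, Dmaj7 ends at 30, F#6 ends at 36, Bb6 ends at 43, C6 ends at 44, Gadd9 ends at 46.
Beat 46 falls within Gadd9.

Gadd9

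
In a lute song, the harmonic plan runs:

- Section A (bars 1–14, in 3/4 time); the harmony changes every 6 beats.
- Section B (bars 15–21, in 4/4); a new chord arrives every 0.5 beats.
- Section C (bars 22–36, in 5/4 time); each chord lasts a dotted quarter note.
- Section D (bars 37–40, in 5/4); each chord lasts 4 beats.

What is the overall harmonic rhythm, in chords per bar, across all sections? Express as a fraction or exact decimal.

2.95 chords per bar

A: 14 × 3 = 42 beats ÷ 6 = 7 chords.
B: 7 × 4 = 28 beats ÷ 0.5 = 56 chords.
C: 15 × 5 = 75 beats ÷ 1.5 = 50 chords.
D: 4 × 5 = 20 beats ÷ 4 = 5 chords.
Overall: 118 chords over 40 bars → 118/40 = 2.95 chords per bar.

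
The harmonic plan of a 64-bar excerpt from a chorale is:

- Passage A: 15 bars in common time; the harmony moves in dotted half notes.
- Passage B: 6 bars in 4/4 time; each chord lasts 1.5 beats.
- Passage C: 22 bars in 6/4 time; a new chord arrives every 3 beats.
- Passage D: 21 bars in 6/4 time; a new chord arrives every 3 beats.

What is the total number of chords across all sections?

A has 60 beats and chords last 3 each, so 20 chords.
B has 24 beats and chords last 1.5 each, so 16 chords.
C has 132 beats and chords last 3 each, so 44 chords.
D has 126 beats and chords last 3 each, so 42 chords.
Total: 20 + 16 + 44 + 42 = 122.

122 chords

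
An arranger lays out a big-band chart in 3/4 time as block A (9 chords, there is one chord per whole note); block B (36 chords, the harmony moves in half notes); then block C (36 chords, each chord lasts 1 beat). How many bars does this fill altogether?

48 bars

A: 9 × 4 = 36 beats = 12 bars.
B: 36 × 2 = 72 beats = 24 bars.
C: 36 × 1 = 36 beats = 12 bars.
Total: 12 + 24 + 12 = 48 bars.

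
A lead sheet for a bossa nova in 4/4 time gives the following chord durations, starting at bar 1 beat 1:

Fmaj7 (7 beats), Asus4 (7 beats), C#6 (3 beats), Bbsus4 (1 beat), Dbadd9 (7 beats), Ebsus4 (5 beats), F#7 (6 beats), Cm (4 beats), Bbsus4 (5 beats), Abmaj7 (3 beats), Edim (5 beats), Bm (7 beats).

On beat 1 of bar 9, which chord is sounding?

Beat 1 of bar 9 is beat (9−1)×4 + 1 = 33 overall.
Running totals: Fmaj7 ends at 7, Asus4 ends at 14, C#6 ends at 17, Bbsus4 ends at 18, Dbadd9 ends at 25, Ebsus4 ends at 30, F#7 ends at 36.
Beat 33 falls within F#7.

F#7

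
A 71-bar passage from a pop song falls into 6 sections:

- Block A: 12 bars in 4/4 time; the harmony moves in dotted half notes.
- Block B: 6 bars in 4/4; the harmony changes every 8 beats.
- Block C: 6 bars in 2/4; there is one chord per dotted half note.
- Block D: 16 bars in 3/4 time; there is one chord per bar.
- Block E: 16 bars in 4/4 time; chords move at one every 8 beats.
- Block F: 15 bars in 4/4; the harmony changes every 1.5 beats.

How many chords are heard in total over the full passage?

A has 48 beats and chords last 3 each, so 16 chords.
B has 24 beats and chords last 8 each, so 3 chords.
C has 12 beats and chords last 3 each, so 4 chords.
D has 48 beats and chords last 3 each, so 16 chords.
E has 64 beats and chords last 8 each, so 8 chords.
F has 60 beats and chords last 1.5 each, so 40 chords.
Total: 16 + 3 + 4 + 16 + 8 + 40 = 87.

87 chords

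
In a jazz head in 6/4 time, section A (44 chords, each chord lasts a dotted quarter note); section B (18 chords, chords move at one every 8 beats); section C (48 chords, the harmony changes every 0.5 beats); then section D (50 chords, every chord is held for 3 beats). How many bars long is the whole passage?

A: 44 × 1.5 = 66 beats = 11 bars.
B: 18 × 8 = 144 beats = 24 bars.
C: 48 × 0.5 = 24 beats = 4 bars.
D: 50 × 3 = 150 beats = 25 bars.
Total: 11 + 24 + 4 + 25 = 64 bars.

64 bars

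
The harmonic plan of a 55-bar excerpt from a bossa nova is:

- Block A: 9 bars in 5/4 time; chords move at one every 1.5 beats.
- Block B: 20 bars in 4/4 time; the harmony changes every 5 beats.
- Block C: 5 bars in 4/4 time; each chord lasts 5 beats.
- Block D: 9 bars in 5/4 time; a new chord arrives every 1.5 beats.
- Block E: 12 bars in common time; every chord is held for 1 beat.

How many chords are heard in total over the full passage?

A has 45 beats and chords last 1.5 each, so 30 chords.
B has 80 beats and chords last 5 each, so 16 chords.
C has 20 beats and chords last 5 each, so 4 chords.
D has 45 beats and chords last 1.5 each, so 30 chords.
E has 48 beats and chords last 1 each, so 48 chords.
Total: 30 + 16 + 4 + 30 + 48 = 128.

128 chords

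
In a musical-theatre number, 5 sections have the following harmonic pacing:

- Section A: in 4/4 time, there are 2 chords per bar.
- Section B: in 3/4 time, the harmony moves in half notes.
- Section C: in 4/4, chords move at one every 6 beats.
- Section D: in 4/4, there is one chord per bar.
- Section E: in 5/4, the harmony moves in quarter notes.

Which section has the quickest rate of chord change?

Section E

A: 4/2 = 2 chords/bar.
B: 3/2 = 1.5 chords/bar.
C: 4/6 = 2/3 chords/bar.
D: 4/4 = 1 chord/bar.
E: 5/1 = 5 chords/bar.
Fastest is E at 5 chords/bar.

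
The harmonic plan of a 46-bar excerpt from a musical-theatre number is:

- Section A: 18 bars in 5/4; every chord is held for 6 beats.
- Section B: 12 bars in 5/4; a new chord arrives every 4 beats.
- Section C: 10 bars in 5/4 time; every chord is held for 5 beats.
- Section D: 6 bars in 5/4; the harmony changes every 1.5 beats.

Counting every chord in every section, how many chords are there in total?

60 chords

A has 90 beats and chords last 6 each, so 15 chords.
B has 60 beats and chords last 4 each, so 15 chords.
C has 50 beats and chords last 5 each, so 10 chords.
D has 30 beats and chords last 1.5 each, so 20 chords.
Total: 15 + 15 + 10 + 20 = 60.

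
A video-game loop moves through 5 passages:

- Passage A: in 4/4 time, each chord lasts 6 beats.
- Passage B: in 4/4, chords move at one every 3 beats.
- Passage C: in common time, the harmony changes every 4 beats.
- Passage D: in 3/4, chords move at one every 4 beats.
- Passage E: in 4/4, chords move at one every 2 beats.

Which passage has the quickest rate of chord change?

Passage E

A: each chord is 6 beats in 4/4, so 2/3 per bar.
B: each chord is 3 beats in 4/4, so 4/3 per bar.
C: each chord is 4 beats in 4/4, so 1 per bar.
D: each chord is 4 beats in 3/4, so 0.75 per bar.
E: each chord is 2 beats in 4/4, so 2 per bar.
Fastest is E at 2 chords/bar.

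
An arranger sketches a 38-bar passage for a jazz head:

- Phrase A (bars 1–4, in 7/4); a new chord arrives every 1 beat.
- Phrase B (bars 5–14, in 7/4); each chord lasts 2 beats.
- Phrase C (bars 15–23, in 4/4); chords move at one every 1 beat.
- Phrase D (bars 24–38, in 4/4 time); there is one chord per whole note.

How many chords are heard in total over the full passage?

114 chords

A: 4 bars × 7 beats = 28 beats; 1 beat/chord → 28 chords.
B: 10 bars × 7 beats = 70 beats; 2 beats/chord → 35 chords.
C: 9 bars × 4 beats = 36 beats; 1 beat/chord → 36 chords.
D: 15 bars × 4 beats = 60 beats; 4 beats/chord → 15 chords.
Total: 28 + 35 + 36 + 15 = 114.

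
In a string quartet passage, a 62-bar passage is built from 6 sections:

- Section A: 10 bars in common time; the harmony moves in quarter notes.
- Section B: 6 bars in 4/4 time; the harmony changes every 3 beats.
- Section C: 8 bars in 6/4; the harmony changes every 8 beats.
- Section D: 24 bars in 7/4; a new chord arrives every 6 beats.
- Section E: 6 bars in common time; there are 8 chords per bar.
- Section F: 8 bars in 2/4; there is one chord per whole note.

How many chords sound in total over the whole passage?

A: 10·4 = 40 beats, 40/1 = 40 chords.
B: 6·4 = 24 beats, 24/3 = 8 chords.
C: 8·6 = 48 beats, 48/8 = 6 chords.
D: 24·7 = 168 beats, 168/6 = 28 chords.
E: 6·4 = 24 beats, 24/0.5 = 48 chords.
F: 8·2 = 16 beats, 16/4 = 4 chords.
Total: 40 + 8 + 6 + 28 + 48 + 4 = 134.

134 chords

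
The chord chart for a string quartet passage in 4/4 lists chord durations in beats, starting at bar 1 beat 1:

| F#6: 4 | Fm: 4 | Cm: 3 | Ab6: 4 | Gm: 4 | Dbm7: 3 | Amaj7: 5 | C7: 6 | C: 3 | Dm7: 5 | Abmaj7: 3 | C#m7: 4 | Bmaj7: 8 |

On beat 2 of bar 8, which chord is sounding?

Beat 2 of bar 8 is beat (8−1)×4 + 2 = 30 overall.
Running totals: F#6 ends at 4, Fm ends at 8, Cm ends at 11, Ab6 ends at 15, Gm ends at 19, Dbm7 ends at 22, Amaj7 ends at 27, C7 ends at 33.
Beat 30 falls within C7.

C7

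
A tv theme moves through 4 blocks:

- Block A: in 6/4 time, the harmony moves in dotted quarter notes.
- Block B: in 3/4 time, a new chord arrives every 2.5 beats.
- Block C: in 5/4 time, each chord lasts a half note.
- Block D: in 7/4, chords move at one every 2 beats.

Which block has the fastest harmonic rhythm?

A: 6/1.5 = 4 chords/bar.
B: 3/2.5 = 1.2 chords/bar.
C: 5/2 = 2.5 chords/bar.
D: 7/2 = 3.5 chords/bar.
Fastest is A at 4 chords/bar.

Block A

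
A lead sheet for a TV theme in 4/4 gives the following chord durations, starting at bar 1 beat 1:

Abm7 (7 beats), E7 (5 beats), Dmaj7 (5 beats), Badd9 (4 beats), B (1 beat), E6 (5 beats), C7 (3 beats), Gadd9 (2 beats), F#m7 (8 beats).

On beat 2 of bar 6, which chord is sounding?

Beat 2 of bar 6 is beat (6−1)×4 + 2 = 22 overall.
Running totals: Abm7 ends at 7, E7 ends at 12, Dmaj7 ends at 17, Badd9 ends at 21, B ends at 22.
Beat 22 falls within B.

B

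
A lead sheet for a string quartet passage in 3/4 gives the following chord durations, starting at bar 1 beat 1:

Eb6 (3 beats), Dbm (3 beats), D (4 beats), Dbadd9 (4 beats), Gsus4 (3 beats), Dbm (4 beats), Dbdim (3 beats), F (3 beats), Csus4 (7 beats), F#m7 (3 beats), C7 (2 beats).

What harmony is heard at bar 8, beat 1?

Beat 1 of bar 8 is beat (8−1)×3 + 1 = 22 overall.
Running totals: Eb6 ends at 3, Dbm ends at 6, D ends at 10, Dbadd9 ends at 14, Gsus4 ends at 17, Dbm ends at 21, Dbdim ends at 24.
Beat 22 falls within Dbdim.

Dbdim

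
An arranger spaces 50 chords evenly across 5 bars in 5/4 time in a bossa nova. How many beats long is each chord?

5 bars × 5 beats/bar = 25 beats total.
25 beats ÷ 50 chords = 0.5 beats per chord.
(That is an eighth note.)

0.5 beats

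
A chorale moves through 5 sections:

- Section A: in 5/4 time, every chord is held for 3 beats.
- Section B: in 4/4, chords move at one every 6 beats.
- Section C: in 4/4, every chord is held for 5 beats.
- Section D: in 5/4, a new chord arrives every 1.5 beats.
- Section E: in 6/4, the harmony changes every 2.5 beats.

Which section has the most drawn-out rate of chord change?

A: 5/3 = 5/3 chords/bar.
B: 4/6 = 2/3 chords/bar.
C: 4/5 = 0.8 chords/bar.
D: 5/1.5 = 10/3 chords/bar.
E: 6/2.5 = 2.4 chords/bar.
Slowest is B at 2/3 chords/bar.

Section B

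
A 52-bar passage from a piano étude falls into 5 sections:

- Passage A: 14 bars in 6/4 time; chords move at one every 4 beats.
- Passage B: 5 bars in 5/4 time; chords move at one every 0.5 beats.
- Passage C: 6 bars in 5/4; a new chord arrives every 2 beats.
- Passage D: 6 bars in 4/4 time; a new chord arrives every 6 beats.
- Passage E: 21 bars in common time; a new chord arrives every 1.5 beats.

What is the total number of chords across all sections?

A has 84 beats and chords last 4 each, so 21 chords.
B has 25 beats and chords last 0.5 each, so 50 chords.
C has 30 beats and chords last 2 each, so 15 chords.
D has 24 beats and chords last 6 each, so 4 chords.
E has 84 beats and chords last 1.5 each, so 56 chords.
Total: 21 + 50 + 15 + 4 + 56 = 146.

146 chords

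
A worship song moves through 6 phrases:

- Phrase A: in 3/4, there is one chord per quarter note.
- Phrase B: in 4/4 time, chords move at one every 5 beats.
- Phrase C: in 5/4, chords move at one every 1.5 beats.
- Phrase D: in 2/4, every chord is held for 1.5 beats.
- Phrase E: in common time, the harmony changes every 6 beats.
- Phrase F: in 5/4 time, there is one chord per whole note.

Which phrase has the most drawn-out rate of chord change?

A: each chord is 1 beat in 3/4, so 3 per bar.
B: each chord is 5 beats in 4/4, so 0.8 per bar.
C: each chord is 1.5 beats in 5/4, so 10/3 per bar.
D: each chord is 1.5 beats in 2/4, so 4/3 per bar.
E: each chord is 6 beats in 4/4, so 2/3 per bar.
F: each chord is 4 beats in 5/4, so 1.25 per bar.
Slowest is E at 2/3 chords/bar.

Phrase E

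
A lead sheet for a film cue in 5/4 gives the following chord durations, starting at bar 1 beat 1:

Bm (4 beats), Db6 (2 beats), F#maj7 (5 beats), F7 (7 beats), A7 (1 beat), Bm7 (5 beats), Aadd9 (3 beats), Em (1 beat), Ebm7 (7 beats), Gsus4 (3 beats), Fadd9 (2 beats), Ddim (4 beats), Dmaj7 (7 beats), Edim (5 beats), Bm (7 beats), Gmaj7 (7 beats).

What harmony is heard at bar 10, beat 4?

Beat 4 of bar 10 is beat (10−1)×5 + 4 = 49 overall.
Running totals: Bm ends at 4, Db6 ends at 6, F#maj7 ends at 11, F7 ends at 18, A7 ends at 19, Bm7 ends at 24, Aadd9 ends at 27, Em ends at 28, Ebm7 ends at 35, Gsus4 ends at 38, Fadd9 ends at 40, Ddim ends at 44, Dmaj7 ends at 51.
Beat 49 falls within Dmaj7.

Dmaj7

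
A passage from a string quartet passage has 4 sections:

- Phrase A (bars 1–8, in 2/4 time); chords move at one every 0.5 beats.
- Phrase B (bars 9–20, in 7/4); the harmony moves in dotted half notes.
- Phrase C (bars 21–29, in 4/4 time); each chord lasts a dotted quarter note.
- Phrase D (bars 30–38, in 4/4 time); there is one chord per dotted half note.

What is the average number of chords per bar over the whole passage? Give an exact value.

48/19 chords per bar

A: 8 bars of 2 beats is 16 beats; at 0.5 beats each that's 32 chords.
B: 12 bars of 7 beats is 84 beats; at 3 beats each that's 28 chords.
C: 9 bars of 4 beats is 36 beats; at 1.5 beats each that's 24 chords.
D: 9 bars of 4 beats is 36 beats; at 3 beats each that's 12 chords.
Overall: 96 chords over 38 bars → 96/38 = 48/19 chords per bar.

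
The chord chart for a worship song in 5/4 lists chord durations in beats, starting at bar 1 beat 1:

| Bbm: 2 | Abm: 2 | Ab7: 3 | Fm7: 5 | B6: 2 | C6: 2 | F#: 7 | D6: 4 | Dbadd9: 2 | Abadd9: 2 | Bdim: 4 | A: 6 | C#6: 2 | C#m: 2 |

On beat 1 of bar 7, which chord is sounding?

Abadd9

Beat 1 of bar 7 is beat (7−1)×5 + 1 = 31 overall.
Running totals: Bbm ends at 2, Abm ends at 4, Ab7 ends at 7, Fm7 ends at 12, B6 ends at 14, C6 ends at 16, F# ends at 23, D6 ends at 27, Dbadd9 ends at 29, Abadd9 ends at 31.
Beat 31 falls within Abadd9.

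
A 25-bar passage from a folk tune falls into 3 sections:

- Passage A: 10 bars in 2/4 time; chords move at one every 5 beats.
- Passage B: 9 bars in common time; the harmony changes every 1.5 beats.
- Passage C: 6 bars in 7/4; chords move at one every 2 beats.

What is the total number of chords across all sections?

A: 10 bars × 2 beats = 20 beats; 5 beats/chord → 4 chords.
B: 9 bars × 4 beats = 36 beats; 1.5 beats/chord → 24 chords.
C: 6 bars × 7 beats = 42 beats; 2 beats/chord → 21 chords.
Total: 4 + 24 + 21 = 49.

49 chords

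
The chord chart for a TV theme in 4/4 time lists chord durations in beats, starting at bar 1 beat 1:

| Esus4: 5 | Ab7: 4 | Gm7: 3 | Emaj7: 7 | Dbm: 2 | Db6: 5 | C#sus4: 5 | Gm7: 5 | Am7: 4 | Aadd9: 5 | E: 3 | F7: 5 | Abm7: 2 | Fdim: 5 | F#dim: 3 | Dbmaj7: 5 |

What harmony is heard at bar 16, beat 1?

Beat 1 of bar 16 is beat (16−1)×4 + 1 = 61 overall.
Running totals: Esus4 ends at 5, Ab7 ends at 9, Gm7 ends at 12, Emaj7 ends at 19, Dbm ends at 21, Db6 ends at 26, C#sus4 ends at 31, Gm7 ends at 36, Am7 ends at 40, Aadd9 ends at 45, E ends at 48, F7 ends at 53, Abm7 ends at 55, Fdim ends at 60, F#dim ends at 63.
Beat 61 falls within F#dim.

F#dim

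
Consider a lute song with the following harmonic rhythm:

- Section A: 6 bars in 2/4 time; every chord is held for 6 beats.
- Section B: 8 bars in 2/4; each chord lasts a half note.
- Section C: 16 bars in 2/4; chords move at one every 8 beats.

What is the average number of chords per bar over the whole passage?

7/15 chords per bar

A: 6 × 2 = 12 beats ÷ 6 = 2 chords.
B: 8 × 2 = 16 beats ÷ 2 = 8 chords.
C: 16 × 2 = 32 beats ÷ 8 = 4 chords.
Overall: 14 chords over 30 bars → 14/30 = 7/15 chords per bar.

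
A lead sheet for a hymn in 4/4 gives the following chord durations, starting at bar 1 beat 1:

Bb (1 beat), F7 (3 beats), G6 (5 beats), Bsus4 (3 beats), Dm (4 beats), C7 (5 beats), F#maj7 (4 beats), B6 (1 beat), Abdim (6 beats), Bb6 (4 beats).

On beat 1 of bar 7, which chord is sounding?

F#maj7

Beat 1 of bar 7 is beat (7−1)×4 + 1 = 25 overall.
Running totals: Bb ends at 1, F7 ends at 4, G6 ends at 9, Bsus4 ends at 12, Dm ends at 16, C7 ends at 21, F#maj7 ends at 25.
Beat 25 falls within F#maj7.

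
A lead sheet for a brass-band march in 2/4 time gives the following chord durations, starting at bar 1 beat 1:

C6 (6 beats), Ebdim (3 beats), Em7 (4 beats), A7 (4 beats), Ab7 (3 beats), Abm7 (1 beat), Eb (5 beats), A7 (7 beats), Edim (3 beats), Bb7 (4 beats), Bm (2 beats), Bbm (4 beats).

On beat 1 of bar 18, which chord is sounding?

Edim

Beat 1 of bar 18 is beat (18−1)×2 + 1 = 35 overall.
Running totals: C6 ends at 6, Ebdim ends at 9, Em7 ends at 13, A7 ends at 17, Ab7 ends at 20, Abm7 ends at 21, Eb ends at 26, A7 ends at 33, Edim ends at 36.
Beat 35 falls within Edim.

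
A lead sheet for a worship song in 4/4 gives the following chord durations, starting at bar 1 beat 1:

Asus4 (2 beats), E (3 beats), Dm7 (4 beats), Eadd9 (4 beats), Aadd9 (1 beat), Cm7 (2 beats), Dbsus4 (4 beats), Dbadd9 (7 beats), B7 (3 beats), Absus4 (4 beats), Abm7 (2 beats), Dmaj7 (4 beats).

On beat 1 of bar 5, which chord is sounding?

Beat 1 of bar 5 is beat (5−1)×4 + 1 = 17 overall.
Running totals: Asus4 ends at 2, E ends at 5, Dm7 ends at 9, Eadd9 ends at 13, Aadd9 ends at 14, Cm7 ends at 16, Dbsus4 ends at 20.
Beat 17 falls within Dbsus4.

Dbsus4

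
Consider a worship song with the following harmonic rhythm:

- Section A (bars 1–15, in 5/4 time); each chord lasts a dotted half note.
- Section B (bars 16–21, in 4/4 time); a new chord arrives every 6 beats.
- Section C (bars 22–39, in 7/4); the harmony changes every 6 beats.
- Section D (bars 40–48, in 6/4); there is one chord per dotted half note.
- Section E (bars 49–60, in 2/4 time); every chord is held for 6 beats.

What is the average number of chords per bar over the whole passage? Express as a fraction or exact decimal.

A: 15 bars of 5 beats is 75 beats; at 3 beats each that's 25 chords.
B: 6 bars of 4 beats is 24 beats; at 6 beats each that's 4 chords.
C: 18 bars of 7 beats is 126 beats; at 6 beats each that's 21 chords.
D: 9 bars of 6 beats is 54 beats; at 3 beats each that's 18 chords.
E: 12 bars of 2 beats is 24 beats; at 6 beats each that's 4 chords.
Overall: 72 chords over 60 bars → 72/60 = 1.2 chords per bar.

1.2 chords per bar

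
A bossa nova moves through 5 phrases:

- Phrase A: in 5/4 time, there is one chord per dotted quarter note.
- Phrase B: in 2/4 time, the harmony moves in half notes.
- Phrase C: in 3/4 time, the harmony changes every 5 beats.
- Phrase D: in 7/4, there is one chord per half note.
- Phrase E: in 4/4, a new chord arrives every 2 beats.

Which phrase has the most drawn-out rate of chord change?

A: 5 beats/bar ÷ 1.5 beats/chord = 10/3 chords/bar.
B: 2 beats/bar ÷ 2 beats/chord = 1 chord/bar.
C: 3 beats/bar ÷ 5 beats/chord = 0.6 chords/bar.
D: 7 beats/bar ÷ 2 beats/chord = 3.5 chords/bar.
E: 4 beats/bar ÷ 2 beats/chord = 2 chords/bar.
Slowest is C at 0.6 chords/bar.

Phrase C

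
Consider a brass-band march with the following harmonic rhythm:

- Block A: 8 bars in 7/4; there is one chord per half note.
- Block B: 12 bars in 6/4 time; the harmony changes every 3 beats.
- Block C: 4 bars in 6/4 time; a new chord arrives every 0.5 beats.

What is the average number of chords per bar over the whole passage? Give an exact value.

25/6 chords per bar

A: 8 × 7 = 56 beats ÷ 2 = 28 chords.
B: 12 × 6 = 72 beats ÷ 3 = 24 chords.
C: 4 × 6 = 24 beats ÷ 0.5 = 48 chords.
Overall: 100 chords over 24 bars → 100/24 = 25/6 chords per bar.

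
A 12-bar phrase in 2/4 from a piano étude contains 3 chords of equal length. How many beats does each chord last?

12 bars × 2 beats/bar = 24 beats total.
24 beats ÷ 3 chords = 8 beats per chord.

8 beats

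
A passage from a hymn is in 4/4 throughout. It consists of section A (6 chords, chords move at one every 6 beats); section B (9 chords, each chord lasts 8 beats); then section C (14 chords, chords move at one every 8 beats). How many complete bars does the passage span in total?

55 bars

A: 6 × 6 = 36 beats = 9 bars.
B: 9 × 8 = 72 beats = 18 bars.
C: 14 × 8 = 112 beats = 28 bars.
Total: 9 + 18 + 28 = 55 bars.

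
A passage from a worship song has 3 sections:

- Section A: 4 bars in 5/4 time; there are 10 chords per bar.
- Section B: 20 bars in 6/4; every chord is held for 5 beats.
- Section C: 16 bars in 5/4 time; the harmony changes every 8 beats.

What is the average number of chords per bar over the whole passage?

A: 4 × 5 = 20 beats ÷ 0.5 = 40 chords.
B: 20 × 6 = 120 beats ÷ 5 = 24 chords.
C: 16 × 5 = 80 beats ÷ 8 = 10 chords.
Overall: 74 chords over 40 bars → 74/40 = 1.85 chords per bar.

1.85 chords per bar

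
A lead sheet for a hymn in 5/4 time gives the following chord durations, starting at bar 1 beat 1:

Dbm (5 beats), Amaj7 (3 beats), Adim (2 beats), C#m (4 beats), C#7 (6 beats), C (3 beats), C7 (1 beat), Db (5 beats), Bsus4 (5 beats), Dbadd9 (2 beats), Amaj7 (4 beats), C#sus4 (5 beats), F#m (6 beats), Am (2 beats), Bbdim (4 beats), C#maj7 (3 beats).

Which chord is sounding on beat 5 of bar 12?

C#maj7

Beat 5 of bar 12 is beat (12−1)×5 + 5 = 60 overall.
Running totals: Dbm ends at 5, Amaj7 ends at 8, Adim ends at 10, C#m ends at 14, C#7 ends at 20, C ends at 23, C7 ends at 24, Db ends at 29, Bsus4 ends at 34, Dbadd9 ends at 36, Amaj7 ends at 40, C#sus4 ends at 45, F#m ends at 51, Am ends at 53, Bbdim ends at 57, C#maj7 ends at 60.
Beat 60 falls within C#maj7.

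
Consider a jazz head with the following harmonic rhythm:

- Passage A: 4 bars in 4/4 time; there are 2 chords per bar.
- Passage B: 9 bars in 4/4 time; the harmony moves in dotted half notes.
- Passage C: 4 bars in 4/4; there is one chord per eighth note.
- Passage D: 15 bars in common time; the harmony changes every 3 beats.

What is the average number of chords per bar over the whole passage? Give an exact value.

A: 4 × 4 = 16 beats ÷ 2 = 8 chords.
B: 9 × 4 = 36 beats ÷ 3 = 12 chords.
C: 4 × 4 = 16 beats ÷ 0.5 = 32 chords.
D: 15 × 4 = 60 beats ÷ 3 = 20 chords.
Overall: 72 chords over 32 bars → 72/32 = 2.25 chords per bar.

2.25 chords per bar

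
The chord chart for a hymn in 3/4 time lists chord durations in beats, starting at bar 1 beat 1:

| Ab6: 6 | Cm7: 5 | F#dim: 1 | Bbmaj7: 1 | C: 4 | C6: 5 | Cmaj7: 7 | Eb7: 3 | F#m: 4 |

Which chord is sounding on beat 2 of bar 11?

Eb7

Beat 2 of bar 11 is beat (11−1)×3 + 2 = 32 overall.
Running totals: Ab6 ends at 6, Cm7 ends at 11, F#dim ends at 12, Bbmaj7 ends at 13, C ends at 17, C6 ends at 22, Cmaj7 ends at 29, Eb7 ends at 32.
Beat 32 falls within Eb7.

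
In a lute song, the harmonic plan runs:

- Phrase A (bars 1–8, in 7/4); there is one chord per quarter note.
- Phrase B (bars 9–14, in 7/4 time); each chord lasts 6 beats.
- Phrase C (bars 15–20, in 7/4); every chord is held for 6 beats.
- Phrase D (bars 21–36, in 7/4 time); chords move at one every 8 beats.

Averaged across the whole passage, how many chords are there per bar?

A: 8 × 7 = 56 beats ÷ 1 = 56 chords.
B: 6 × 7 = 42 beats ÷ 6 = 7 chords.
C: 6 × 7 = 42 beats ÷ 6 = 7 chords.
D: 16 × 7 = 112 beats ÷ 8 = 14 chords.
Overall: 84 chords over 36 bars → 84/36 = 7/3 chords per bar.

7/3 chords per bar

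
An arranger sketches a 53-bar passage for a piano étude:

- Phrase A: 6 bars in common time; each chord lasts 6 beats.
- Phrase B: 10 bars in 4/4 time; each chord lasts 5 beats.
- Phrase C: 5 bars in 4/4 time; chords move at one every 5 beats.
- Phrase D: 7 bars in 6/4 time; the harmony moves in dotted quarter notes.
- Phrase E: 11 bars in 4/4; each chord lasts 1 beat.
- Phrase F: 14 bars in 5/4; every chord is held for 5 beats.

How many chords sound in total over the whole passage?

A: 6·4 = 24 beats, 24/6 = 4 chords.
B: 10·4 = 40 beats, 40/5 = 8 chords.
C: 5·4 = 20 beats, 20/5 = 4 chords.
D: 7·6 = 42 beats, 42/1.5 = 28 chords.
E: 11·4 = 44 beats, 44/1 = 44 chords.
F: 14·5 = 70 beats, 70/5 = 14 chords.
Total: 4 + 8 + 4 + 28 + 44 + 14 = 102.

102 chords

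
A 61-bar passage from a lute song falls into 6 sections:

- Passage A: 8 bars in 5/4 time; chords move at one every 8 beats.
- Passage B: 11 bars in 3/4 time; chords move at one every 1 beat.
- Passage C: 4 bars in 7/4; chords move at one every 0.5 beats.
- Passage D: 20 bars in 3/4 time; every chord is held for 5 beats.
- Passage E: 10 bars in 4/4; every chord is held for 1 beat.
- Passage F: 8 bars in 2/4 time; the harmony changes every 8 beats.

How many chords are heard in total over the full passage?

148 chords

A: 8·5 = 40 beats, 40/8 = 5 chords.
B: 11·3 = 33 beats, 33/1 = 33 chords.
C: 4·7 = 28 beats, 28/0.5 = 56 chords.
D: 20·3 = 60 beats, 60/5 = 12 chords.
E: 10·4 = 40 beats, 40/1 = 40 chords.
F: 8·2 = 16 beats, 16/8 = 2 chords.
Total: 5 + 33 + 56 + 12 + 40 + 2 = 148.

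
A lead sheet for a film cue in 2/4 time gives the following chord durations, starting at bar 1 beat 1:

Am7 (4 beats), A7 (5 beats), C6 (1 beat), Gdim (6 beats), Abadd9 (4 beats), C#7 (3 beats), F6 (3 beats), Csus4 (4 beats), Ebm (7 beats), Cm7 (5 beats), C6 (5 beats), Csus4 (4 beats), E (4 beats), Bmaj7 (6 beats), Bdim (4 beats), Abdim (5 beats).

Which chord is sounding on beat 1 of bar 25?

Beat 1 of bar 25 is beat (25−1)×2 + 1 = 49 overall.
Running totals: Am7 ends at 4, A7 ends at 9, C6 ends at 10, Gdim ends at 16, Abadd9 ends at 20, C#7 ends at 23, F6 ends at 26, Csus4 ends at 30, Ebm ends at 37, Cm7 ends at 42, C6 ends at 47, Csus4 ends at 51.
Beat 49 falls within Csus4.

Csus4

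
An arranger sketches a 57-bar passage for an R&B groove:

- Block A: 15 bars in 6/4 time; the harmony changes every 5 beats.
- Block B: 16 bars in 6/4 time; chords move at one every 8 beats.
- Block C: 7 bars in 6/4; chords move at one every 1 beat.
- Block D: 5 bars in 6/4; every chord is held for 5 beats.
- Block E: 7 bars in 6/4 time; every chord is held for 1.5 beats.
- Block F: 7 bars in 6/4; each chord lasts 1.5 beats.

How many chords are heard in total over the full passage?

A: 15·6 = 90 beats, 90/5 = 18 chords.
B: 16·6 = 96 beats, 96/8 = 12 chords.
C: 7·6 = 42 beats, 42/1 = 42 chords.
D: 5·6 = 30 beats, 30/5 = 6 chords.
E: 7·6 = 42 beats, 42/1.5 = 28 chords.
F: 7·6 = 42 beats, 42/1.5 = 28 chords.
Total: 18 + 12 + 42 + 6 + 28 + 28 = 134.

134 chords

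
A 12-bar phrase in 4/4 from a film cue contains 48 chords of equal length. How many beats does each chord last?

1 beat

12 bars × 4 beats/bar = 48 beats total.
48 beats ÷ 48 chords = 1 beats per chord.
(That is a quarter note.)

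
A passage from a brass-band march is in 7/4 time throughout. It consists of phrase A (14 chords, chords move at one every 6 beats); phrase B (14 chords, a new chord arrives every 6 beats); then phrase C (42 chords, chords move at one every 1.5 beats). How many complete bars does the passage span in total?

33 bars

A: 14 × 6 = 84 beats = 12 bars.
B: 14 × 6 = 84 beats = 12 bars.
C: 42 × 1.5 = 63 beats = 9 bars.
Total: 12 + 12 + 9 = 33 bars.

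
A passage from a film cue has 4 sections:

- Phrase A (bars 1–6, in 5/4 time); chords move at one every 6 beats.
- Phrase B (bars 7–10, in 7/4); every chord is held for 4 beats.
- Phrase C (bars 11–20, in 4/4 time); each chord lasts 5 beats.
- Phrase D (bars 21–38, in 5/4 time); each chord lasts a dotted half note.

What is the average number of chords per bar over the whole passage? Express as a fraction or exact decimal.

25/19 chords per bar

A: 6 bars of 5 beats is 30 beats; at 6 beats each that's 5 chords.
B: 4 bars of 7 beats is 28 beats; at 4 beats each that's 7 chords.
C: 10 bars of 4 beats is 40 beats; at 5 beats each that's 8 chords.
D: 18 bars of 5 beats is 90 beats; at 3 beats each that's 30 chords.
Overall: 50 chords over 38 bars → 50/38 = 25/19 chords per bar.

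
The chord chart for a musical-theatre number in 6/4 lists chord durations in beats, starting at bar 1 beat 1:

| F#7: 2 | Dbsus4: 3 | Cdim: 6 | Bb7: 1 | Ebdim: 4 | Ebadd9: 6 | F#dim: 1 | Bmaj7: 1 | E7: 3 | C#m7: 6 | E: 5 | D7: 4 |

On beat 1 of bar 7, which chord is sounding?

E

Beat 1 of bar 7 is beat (7−1)×6 + 1 = 37 overall.
Running totals: F#7 ends at 2, Dbsus4 ends at 5, Cdim ends at 11, Bb7 ends at 12, Ebdim ends at 16, Ebadd9 ends at 22, F#dim ends at 23, Bmaj7 ends at 24, E7 ends at 27, C#m7 ends at 33, E ends at 38.
Beat 37 falls within E.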